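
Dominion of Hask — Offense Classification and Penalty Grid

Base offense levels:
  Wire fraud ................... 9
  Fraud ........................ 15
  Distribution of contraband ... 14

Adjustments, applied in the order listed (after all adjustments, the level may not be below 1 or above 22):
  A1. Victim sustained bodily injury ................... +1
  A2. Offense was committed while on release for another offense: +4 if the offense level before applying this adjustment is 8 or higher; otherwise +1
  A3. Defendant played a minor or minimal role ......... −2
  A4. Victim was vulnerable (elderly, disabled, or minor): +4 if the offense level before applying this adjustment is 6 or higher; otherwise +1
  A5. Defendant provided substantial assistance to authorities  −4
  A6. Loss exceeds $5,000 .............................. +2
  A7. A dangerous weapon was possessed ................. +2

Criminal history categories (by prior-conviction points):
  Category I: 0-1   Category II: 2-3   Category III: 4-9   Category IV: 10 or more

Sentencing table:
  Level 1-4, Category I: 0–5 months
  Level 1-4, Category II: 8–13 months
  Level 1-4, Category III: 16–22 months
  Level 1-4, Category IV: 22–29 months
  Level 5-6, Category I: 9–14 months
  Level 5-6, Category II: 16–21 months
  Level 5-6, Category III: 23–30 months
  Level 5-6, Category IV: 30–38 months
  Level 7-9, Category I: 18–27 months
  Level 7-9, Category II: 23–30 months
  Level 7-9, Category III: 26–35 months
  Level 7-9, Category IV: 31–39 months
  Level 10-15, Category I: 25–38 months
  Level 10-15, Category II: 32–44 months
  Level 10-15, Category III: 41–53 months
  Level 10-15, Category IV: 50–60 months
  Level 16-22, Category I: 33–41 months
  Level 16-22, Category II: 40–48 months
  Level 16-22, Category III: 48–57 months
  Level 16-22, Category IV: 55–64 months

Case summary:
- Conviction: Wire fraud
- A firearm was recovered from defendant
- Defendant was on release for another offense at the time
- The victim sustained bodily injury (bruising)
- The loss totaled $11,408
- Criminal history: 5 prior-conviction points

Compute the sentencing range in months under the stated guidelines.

48-57 months

Base offense level for wire fraud: 9.
A1 applies: 9 + 1 = 10.
A2 applies (level before this adjustment is 10 ≥ 8, so +4): 10 + 4 = 14.
A4 does not apply.
A5 does not apply.
A6 applies: 14 + 2 = 16.
A7 applies: 16 + 2 = 18.
Final offense level: 18.
Criminal history: 5 prior points → Category III (4-9).
Level 18 falls in the 16-22 band.
Grid: Level 16-22 × Category III = 48-57 months.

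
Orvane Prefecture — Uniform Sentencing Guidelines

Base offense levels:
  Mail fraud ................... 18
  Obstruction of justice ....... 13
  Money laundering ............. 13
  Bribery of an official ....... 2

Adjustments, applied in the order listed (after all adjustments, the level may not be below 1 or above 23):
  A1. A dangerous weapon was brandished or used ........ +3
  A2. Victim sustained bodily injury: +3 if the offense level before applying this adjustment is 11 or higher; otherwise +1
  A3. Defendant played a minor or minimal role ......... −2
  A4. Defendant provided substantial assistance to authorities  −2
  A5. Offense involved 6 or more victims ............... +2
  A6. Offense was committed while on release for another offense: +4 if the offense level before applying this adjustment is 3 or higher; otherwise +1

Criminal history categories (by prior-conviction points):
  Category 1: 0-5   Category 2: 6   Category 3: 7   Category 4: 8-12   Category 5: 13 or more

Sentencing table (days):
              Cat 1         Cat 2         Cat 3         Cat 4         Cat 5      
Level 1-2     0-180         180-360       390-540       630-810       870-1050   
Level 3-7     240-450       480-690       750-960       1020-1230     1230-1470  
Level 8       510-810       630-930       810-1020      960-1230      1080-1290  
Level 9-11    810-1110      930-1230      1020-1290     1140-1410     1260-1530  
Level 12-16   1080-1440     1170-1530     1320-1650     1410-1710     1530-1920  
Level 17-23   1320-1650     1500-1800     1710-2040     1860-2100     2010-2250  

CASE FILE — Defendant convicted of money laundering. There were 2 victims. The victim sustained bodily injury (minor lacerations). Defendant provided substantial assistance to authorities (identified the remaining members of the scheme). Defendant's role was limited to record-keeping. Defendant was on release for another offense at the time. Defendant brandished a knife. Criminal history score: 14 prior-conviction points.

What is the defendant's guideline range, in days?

2010-2250 days

Base offense level for money laundering: 13.
A1 applies: 13 + 3 = 16.
A2 applies (level before this adjustment is 16 ≥ 11, so +3): 16 + 3 = 19.
A3 applies: 19 − 2 = 17.
A4 applies: 17 − 2 = 15.
A6 applies (level before this adjustment is 15 ≥ 3, so +4): 15 + 4 = 19.
Final offense level: 19.
Criminal history: 14 prior points → Category 5 (13+).
Level 19 falls in the 17-23 band.
Grid: Level 17-23 × Category 5 = 2010-2250 days.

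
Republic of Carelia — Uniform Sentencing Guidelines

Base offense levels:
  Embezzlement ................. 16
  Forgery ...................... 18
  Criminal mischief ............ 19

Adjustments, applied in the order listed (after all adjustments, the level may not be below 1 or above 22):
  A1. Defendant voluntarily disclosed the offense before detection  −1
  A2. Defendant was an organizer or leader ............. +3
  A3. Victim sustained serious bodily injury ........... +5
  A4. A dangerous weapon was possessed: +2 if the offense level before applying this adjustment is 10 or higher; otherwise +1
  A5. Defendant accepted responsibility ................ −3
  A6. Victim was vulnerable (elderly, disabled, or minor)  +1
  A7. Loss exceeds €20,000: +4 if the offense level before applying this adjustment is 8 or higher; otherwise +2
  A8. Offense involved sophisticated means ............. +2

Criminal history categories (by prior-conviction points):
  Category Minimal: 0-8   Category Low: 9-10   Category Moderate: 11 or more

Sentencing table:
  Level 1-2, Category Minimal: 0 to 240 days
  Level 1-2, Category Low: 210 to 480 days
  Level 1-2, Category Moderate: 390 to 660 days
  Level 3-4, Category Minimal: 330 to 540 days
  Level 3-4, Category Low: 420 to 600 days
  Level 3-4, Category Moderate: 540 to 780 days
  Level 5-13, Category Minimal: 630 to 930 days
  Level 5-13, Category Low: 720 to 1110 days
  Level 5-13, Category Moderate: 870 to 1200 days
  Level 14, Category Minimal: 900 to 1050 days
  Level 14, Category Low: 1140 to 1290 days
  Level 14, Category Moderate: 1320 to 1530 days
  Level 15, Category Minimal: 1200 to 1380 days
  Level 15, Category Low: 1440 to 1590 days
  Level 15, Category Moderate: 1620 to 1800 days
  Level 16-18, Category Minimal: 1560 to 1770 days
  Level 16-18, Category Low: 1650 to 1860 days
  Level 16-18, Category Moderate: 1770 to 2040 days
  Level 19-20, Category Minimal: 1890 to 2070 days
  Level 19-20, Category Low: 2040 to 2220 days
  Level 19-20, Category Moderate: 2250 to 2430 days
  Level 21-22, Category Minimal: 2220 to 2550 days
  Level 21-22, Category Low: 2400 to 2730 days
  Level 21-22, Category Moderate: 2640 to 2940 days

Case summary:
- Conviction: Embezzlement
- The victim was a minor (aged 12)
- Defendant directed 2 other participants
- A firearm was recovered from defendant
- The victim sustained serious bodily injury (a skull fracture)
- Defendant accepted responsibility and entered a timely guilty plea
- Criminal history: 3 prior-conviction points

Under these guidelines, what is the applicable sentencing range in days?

Base offense level for embezzlement: 16.
A2 applies: 16 + 3 = 19.
A3 applies: 19 + 5 = 24.
A4 applies (level before this adjustment is 24 ≥ 10, so +2): 24 + 2 = 26.
A5 applies: 26 − 3 = 23.
A6 applies: 23 + 1 = 24.
A8 does not apply.
Level 24 exceeds the maximum of 22; capped at 22.
Final offense level: 22.
Criminal history: 3 prior points → Category Minimal (0-8).
Level 22 falls in the 21-22 band.
Grid: Level 21-22 × Category Minimal = 2220-2550 days.

2220-2550 days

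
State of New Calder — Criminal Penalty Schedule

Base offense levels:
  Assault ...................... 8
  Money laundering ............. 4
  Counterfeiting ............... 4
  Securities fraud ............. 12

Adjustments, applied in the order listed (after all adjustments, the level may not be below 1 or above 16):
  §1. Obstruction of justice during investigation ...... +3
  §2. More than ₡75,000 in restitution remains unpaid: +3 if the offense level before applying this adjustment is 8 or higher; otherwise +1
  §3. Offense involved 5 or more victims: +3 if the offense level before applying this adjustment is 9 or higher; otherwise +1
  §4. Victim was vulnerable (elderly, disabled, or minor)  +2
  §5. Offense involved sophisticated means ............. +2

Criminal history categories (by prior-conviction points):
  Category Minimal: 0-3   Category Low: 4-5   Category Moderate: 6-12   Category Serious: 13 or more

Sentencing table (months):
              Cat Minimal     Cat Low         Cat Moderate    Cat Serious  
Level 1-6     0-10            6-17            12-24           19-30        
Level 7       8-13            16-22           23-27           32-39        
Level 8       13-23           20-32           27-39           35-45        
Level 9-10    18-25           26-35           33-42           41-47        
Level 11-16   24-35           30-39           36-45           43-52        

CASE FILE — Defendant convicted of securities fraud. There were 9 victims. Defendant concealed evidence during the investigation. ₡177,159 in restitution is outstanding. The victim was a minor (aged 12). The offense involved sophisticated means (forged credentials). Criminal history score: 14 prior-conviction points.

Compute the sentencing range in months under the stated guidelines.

Base offense level for securities fraud: 12.
§1 applies: 12 + 3 = 15.
§2 applies (level before this adjustment is 15 ≥ 8, so +3): 15 + 3 = 18.
§3 applies (level before this adjustment is 18 ≥ 9, so +3): 18 + 3 = 21.
§4 applies: 21 + 2 = 23.
§5 applies: 23 + 2 = 25.
Level 25 exceeds the maximum of 16; capped at 16.
Final offense level: 16.
Criminal history: 14 prior points → Category Serious (13+).
Level 16 falls in the 11-16 band.
Grid: Level 11-16 × Category Serious = 43-52 months.

43-52 months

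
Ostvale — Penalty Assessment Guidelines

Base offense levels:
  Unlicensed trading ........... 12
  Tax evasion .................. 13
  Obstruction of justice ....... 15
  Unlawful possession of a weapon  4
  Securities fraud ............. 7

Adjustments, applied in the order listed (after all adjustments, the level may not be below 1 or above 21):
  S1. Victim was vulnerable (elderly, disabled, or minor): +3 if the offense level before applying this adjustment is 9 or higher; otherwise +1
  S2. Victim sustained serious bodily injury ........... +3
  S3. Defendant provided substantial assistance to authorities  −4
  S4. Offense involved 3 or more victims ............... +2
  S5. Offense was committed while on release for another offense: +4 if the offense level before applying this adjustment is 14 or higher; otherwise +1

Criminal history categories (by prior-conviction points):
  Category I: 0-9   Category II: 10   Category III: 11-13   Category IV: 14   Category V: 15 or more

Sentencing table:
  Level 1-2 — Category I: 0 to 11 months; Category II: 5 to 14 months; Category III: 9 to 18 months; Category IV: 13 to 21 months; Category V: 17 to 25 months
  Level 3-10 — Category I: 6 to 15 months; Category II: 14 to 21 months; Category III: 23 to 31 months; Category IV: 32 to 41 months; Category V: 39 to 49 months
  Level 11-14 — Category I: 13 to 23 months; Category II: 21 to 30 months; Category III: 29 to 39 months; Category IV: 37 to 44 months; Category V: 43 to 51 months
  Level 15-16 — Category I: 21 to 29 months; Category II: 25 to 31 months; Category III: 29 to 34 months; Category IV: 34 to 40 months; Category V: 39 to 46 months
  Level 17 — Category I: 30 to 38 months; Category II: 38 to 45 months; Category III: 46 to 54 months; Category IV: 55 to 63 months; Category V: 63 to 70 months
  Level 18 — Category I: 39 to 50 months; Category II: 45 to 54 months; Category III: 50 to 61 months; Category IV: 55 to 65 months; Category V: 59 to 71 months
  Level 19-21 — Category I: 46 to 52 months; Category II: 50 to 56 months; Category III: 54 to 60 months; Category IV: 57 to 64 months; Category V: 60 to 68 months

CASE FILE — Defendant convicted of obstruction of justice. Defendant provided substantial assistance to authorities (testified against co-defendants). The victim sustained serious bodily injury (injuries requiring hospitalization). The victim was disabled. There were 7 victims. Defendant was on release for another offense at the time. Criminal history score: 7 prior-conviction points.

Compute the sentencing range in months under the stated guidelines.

46-52 months

Base offense level for obstruction of justice: 15.
S1 applies (level before this adjustment is 15 ≥ 9, so +3): 15 + 3 = 18.
S2 applies: 18 + 3 = 21.
S3 applies: 21 − 4 = 17.
S4 applies: 17 + 2 = 19.
S5 applies (level before this adjustment is 19 ≥ 14, so +4): 19 + 4 = 23.
Level 23 exceeds the maximum of 21; capped at 21.
Final offense level: 21.
Criminal history: 7 prior points → Category I (0-9).
Level 21 falls in the 19-21 band.
Grid: Level 19-21 × Category I = 46-52 months.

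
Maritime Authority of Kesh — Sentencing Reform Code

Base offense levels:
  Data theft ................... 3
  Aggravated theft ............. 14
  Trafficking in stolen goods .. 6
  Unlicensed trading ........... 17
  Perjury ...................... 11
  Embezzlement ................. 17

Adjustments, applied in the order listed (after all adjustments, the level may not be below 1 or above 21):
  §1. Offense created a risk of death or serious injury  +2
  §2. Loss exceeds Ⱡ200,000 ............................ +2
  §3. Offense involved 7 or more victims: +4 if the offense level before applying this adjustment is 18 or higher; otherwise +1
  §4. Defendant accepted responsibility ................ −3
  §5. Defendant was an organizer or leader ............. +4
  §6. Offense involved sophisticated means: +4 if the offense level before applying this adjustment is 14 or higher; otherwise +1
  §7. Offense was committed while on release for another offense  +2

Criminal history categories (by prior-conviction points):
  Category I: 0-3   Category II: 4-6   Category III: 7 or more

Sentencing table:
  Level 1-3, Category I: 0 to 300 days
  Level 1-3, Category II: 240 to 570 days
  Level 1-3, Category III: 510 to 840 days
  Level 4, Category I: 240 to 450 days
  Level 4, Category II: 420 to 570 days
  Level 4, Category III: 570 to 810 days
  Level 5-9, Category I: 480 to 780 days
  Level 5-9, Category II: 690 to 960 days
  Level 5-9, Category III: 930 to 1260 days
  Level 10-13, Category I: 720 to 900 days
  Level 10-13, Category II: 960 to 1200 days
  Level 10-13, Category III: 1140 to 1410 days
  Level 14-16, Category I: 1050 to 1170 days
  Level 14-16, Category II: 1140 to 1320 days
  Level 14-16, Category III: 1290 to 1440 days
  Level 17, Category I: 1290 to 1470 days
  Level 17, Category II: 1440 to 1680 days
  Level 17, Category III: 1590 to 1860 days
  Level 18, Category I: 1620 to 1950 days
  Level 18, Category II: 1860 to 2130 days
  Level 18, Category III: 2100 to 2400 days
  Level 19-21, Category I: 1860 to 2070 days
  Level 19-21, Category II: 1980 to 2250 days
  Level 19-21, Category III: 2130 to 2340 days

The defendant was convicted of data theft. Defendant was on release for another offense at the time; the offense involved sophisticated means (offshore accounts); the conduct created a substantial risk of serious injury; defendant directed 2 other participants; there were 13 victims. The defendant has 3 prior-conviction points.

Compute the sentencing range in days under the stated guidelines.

720-900 days

Base offense level for data theft: 3.
§1 applies: 3 + 2 = 5.
§3 applies (level before this adjustment is 5 < 18, so +1): 5 + 1 = 6.
§5 applies: 6 + 4 = 10.
§6 applies (level before this adjustment is 10 < 14, so +1): 10 + 1 = 11.
§7 applies: 11 + 2 = 13.
Final offense level: 13.
Criminal history: 3 prior points → Category I (0-3).
Level 13 falls in the 10-13 band.
Grid: Level 10-13 × Category I = 720-900 days.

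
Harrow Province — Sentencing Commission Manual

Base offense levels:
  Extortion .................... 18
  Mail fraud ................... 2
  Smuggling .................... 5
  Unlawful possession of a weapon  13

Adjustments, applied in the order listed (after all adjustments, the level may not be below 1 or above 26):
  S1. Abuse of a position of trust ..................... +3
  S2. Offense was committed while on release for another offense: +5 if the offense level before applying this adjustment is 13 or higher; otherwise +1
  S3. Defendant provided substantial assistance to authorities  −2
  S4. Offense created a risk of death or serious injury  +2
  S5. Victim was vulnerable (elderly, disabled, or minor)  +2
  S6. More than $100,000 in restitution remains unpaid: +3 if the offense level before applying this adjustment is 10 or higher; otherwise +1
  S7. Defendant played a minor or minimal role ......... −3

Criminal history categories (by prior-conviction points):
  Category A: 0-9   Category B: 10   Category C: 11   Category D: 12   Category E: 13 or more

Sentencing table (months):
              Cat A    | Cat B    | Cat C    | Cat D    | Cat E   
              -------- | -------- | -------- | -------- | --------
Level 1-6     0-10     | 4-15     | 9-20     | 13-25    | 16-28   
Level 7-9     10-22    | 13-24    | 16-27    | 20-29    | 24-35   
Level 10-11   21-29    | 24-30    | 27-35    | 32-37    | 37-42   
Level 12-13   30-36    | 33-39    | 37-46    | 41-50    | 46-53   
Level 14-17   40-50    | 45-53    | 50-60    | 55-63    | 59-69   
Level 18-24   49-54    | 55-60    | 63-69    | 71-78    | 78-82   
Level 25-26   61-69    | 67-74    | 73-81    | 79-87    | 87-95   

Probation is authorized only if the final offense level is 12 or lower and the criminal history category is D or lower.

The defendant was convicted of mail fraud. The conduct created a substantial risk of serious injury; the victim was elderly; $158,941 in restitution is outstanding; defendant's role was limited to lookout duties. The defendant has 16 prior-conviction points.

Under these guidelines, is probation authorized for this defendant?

No

Base offense level for mail fraud: 2.
S1 does not apply.
S2 does not apply.
S4 applies: 2 + 2 = 4.
S5 applies: 4 + 2 = 6.
S6 applies (level before this adjustment is 6 < 10, so +1): 6 + 1 = 7.
S7 applies: 7 − 3 = 4.
Final offense level: 4.
Criminal history: 16 prior points → Category E (13+).
Level 4 falls in the 1-6 band.
Grid: Level 1-6 × Category E = 16-28 months.
Probation check: level 4 ≤ 12 and category E > D → not eligible.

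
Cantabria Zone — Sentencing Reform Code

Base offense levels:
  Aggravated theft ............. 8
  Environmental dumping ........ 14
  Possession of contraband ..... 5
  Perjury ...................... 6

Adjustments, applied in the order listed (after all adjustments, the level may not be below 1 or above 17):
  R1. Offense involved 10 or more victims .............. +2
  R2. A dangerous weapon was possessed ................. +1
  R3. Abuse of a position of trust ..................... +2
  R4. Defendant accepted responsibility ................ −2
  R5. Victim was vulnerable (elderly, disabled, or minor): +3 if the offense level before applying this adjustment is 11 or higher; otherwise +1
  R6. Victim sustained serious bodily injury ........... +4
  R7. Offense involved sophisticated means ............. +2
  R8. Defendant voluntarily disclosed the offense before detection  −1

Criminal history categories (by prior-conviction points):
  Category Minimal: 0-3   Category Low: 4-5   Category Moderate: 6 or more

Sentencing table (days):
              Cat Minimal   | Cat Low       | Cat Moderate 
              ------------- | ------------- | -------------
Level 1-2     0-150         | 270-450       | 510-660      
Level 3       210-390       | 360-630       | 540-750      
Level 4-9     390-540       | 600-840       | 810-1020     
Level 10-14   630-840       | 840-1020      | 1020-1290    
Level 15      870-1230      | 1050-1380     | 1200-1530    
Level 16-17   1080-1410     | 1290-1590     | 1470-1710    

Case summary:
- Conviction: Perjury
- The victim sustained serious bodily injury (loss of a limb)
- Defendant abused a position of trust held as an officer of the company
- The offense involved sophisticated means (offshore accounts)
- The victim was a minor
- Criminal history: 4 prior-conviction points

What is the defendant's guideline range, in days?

Base offense level for perjury: 6.
R1 does not apply.
R3 applies: 6 + 2 = 8.
R4 does not apply.
R5 applies (level before this adjustment is 8 < 11, so +1): 8 + 1 = 9.
R6 applies: 9 + 4 = 13.
R7 applies: 13 + 2 = 15.
Final offense level: 15.
Criminal history: 4 prior points → Category Low (4-5).
Level 15 falls in the 15 band.
Grid: Level 15 × Category Low = 1050-1380 days.

1050-1380 days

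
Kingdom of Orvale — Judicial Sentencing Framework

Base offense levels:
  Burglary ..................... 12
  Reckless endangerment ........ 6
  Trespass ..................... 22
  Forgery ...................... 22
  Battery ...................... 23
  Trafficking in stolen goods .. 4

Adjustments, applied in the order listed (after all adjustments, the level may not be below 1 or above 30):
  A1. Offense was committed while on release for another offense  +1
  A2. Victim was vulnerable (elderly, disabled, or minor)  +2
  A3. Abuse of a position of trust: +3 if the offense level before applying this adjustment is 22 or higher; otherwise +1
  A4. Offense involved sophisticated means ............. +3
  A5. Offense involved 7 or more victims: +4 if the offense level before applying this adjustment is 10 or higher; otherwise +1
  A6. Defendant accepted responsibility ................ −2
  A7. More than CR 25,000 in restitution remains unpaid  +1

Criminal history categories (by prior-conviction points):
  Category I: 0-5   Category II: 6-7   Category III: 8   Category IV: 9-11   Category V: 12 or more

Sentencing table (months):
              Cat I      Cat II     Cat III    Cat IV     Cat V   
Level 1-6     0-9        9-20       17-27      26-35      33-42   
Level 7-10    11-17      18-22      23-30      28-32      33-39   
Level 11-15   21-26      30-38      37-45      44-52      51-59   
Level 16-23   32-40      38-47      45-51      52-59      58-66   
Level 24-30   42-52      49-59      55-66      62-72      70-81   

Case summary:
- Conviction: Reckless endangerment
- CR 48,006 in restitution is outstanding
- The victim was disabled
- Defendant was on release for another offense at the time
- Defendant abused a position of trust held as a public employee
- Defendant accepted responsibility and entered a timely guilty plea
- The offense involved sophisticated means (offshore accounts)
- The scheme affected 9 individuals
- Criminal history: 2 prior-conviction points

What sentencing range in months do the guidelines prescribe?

Base offense level for reckless endangerment: 6.
A1 applies: 6 + 1 = 7.
A2 applies: 7 + 2 = 9.
A3 applies (level before this adjustment is 9 < 22, so +1): 9 + 1 = 10.
A4 applies: 10 + 3 = 13.
A5 applies (level before this adjustment is 13 ≥ 10, so +4): 13 + 4 = 17.
A6 applies: 17 − 2 = 15.
A7 applies: 15 + 1 = 16.
Final offense level: 16.
Criminal history: 2 prior points → Category I (0-5).
Level 16 falls in the 16-23 band.
Grid: Level 16-23 × Category I = 32-40 months.

32-40 months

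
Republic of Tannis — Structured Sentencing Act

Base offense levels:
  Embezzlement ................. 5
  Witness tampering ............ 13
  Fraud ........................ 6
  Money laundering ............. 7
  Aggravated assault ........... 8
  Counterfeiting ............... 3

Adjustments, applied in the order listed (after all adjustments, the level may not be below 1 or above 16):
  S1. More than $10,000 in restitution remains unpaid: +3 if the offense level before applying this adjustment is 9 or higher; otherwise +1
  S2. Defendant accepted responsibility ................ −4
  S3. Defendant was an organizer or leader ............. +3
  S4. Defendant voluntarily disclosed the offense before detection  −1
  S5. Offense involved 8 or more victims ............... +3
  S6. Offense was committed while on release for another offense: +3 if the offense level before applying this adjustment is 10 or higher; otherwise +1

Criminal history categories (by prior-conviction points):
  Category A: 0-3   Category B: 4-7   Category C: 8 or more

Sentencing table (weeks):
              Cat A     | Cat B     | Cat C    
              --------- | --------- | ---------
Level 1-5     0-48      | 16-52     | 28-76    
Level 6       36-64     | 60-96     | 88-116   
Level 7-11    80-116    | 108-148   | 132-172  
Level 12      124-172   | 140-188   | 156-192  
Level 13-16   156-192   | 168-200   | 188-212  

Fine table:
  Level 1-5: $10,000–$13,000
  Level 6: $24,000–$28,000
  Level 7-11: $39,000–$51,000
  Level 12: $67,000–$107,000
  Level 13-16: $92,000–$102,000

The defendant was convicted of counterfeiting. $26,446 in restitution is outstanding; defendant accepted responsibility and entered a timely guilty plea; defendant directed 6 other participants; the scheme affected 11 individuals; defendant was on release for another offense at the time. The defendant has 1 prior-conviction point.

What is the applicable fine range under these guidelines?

Base offense level for counterfeiting: 3.
S1 applies (level before this adjustment is 3 < 9, so +1): 3 + 1 = 4.
S2 applies: 4 − 4 = 0.
S3 applies: 0 + 3 = 3.
S5 applies: 3 + 3 = 6.
S6 applies (level before this adjustment is 6 < 10, so +1): 6 + 1 = 7.
Final offense level: 7.
Level 7 falls in the 7-11 band.
Fine table: Level 7-11 → $39,000–$51,000.

$39,000–$51,000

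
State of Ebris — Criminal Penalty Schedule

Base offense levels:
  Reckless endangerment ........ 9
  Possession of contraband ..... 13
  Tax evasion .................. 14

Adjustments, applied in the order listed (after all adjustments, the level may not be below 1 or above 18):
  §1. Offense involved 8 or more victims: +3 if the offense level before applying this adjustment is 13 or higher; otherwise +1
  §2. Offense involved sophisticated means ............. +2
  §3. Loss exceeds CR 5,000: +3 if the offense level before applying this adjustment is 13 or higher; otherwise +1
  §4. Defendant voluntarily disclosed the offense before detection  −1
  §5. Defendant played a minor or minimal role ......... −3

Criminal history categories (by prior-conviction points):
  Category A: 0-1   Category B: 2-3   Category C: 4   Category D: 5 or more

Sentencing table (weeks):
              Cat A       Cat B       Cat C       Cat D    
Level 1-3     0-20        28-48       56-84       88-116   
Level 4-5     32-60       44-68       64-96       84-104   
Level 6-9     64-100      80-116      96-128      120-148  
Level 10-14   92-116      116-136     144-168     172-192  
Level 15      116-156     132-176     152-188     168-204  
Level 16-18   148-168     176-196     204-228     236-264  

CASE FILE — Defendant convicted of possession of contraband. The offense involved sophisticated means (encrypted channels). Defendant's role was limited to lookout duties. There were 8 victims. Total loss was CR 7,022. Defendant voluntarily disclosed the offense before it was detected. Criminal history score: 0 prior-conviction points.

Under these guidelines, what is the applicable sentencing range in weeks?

Base offense level for possession of contraband: 13.
§1 applies (level before this adjustment is 13 ≥ 13, so +3): 13 + 3 = 16.
§2 applies: 16 + 2 = 18.
§3 applies (level before this adjustment is 18 ≥ 13, so +3): 18 + 3 = 21.
§4 applies: 21 − 1 = 20.
§5 applies: 20 − 3 = 17.
Final offense level: 17.
Criminal history: 0 prior points → Category A (0-1).
Level 17 falls in the 16-18 band.
Grid: Level 16-18 × Category A = 148-168 weeks.

148-168 weeks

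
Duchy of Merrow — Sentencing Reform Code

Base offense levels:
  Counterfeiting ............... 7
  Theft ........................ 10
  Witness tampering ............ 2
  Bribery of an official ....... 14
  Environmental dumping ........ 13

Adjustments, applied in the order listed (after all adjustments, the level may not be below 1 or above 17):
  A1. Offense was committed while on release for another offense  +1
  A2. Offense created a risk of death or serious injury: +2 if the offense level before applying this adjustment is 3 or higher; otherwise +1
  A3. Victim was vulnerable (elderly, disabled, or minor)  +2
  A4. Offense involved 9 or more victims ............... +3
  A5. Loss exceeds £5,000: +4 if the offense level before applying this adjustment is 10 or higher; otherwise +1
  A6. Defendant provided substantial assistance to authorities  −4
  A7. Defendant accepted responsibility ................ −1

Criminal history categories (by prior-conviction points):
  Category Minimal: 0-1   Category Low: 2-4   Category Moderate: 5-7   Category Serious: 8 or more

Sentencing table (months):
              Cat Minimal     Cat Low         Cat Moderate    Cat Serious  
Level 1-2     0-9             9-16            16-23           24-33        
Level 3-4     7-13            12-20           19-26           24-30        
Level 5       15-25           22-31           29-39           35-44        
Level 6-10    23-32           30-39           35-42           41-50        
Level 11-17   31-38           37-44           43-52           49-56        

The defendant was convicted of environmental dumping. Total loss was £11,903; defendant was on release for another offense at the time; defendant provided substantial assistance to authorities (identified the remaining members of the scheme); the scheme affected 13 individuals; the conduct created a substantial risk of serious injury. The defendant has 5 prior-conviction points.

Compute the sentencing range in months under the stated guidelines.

Base offense level for environmental dumping: 13.
A1 applies: 13 + 1 = 14.
A2 applies (level before this adjustment is 14 ≥ 3, so +2): 14 + 2 = 16.
A4 applies: 16 + 3 = 19.
A5 applies (level before this adjustment is 19 ≥ 10, so +4): 19 + 4 = 23.
A6 applies: 23 − 4 = 19.
A7 does not apply.
Level 19 exceeds the maximum of 17; capped at 17.
Final offense level: 17.
Criminal history: 5 prior points → Category Moderate (5-7).
Level 17 falls in the 11-17 band.
Grid: Level 11-17 × Category Moderate = 43-52 months.

43-52 months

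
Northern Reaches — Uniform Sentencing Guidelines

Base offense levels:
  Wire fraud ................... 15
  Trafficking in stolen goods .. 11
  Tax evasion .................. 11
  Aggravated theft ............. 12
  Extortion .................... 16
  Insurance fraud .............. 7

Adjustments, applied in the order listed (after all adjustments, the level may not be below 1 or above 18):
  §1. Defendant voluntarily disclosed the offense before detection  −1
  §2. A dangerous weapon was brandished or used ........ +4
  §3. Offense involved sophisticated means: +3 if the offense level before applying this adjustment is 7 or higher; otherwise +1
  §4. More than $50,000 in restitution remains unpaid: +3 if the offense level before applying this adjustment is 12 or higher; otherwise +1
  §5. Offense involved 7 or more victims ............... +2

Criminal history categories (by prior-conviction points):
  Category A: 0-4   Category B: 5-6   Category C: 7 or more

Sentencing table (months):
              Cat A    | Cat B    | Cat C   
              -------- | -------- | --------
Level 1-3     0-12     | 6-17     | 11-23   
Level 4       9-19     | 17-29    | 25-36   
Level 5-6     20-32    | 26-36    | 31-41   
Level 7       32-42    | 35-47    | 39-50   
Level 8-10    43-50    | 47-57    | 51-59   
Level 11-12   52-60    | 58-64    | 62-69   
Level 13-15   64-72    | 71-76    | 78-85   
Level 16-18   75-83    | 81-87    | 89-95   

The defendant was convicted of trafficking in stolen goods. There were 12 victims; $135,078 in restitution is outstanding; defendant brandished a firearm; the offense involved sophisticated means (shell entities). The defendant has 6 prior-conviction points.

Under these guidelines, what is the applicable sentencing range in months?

Base offense level for trafficking in stolen goods: 11.
§1 does not apply.
§2 applies: 11 + 4 = 15.
§3 applies (level before this adjustment is 15 ≥ 7, so +3): 15 + 3 = 18.
§4 applies (level before this adjustment is 18 ≥ 12, so +3): 18 + 3 = 21.
§5 applies: 21 + 2 = 23.
Level 23 exceeds the maximum of 18; capped at 18.
Final offense level: 18.
Criminal history: 6 prior points → Category B (5-6).
Level 18 falls in the 16-18 band.
Grid: Level 16-18 × Category B = 81-87 months.

81-87 months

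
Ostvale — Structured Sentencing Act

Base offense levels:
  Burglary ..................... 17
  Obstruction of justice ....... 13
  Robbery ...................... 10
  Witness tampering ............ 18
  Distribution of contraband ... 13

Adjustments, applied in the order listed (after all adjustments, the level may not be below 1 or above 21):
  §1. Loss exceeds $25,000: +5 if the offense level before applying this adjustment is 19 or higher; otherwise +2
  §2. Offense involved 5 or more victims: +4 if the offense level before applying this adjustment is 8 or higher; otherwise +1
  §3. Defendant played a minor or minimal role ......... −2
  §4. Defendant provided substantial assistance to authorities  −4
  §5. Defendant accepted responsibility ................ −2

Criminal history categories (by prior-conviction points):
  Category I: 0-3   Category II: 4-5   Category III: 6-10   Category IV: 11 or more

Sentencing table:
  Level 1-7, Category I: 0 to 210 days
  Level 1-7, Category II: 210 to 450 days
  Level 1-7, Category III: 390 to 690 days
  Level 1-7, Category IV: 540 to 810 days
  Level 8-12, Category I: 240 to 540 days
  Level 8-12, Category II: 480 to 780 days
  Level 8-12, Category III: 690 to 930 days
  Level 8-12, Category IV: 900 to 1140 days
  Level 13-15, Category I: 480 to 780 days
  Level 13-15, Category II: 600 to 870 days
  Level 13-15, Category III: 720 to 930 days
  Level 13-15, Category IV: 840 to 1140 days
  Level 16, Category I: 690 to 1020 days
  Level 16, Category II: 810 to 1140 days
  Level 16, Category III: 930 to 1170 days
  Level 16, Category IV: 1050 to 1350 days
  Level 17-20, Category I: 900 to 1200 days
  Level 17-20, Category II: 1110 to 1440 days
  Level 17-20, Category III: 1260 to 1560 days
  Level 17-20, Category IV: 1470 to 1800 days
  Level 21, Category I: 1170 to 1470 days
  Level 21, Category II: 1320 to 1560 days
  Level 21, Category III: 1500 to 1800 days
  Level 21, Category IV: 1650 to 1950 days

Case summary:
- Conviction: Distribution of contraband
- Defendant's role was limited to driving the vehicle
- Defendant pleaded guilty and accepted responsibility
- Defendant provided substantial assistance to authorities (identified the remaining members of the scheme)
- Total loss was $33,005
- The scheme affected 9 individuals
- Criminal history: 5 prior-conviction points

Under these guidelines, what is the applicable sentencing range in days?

480-780 days

Base offense level for distribution of contraband: 13.
§1 applies (level before this adjustment is 13 < 19, so +2): 13 + 2 = 15.
§2 applies (level before this adjustment is 15 ≥ 8, so +4): 15 + 4 = 19.
§3 applies: 19 − 2 = 17.
§4 applies: 17 − 4 = 13.
§5 applies: 13 − 2 = 11.
Final offense level: 11.
Criminal history: 5 prior points → Category II (4-5).
Level 11 falls in the 8-12 band.
Grid: Level 8-12 × Category II = 480-780 days.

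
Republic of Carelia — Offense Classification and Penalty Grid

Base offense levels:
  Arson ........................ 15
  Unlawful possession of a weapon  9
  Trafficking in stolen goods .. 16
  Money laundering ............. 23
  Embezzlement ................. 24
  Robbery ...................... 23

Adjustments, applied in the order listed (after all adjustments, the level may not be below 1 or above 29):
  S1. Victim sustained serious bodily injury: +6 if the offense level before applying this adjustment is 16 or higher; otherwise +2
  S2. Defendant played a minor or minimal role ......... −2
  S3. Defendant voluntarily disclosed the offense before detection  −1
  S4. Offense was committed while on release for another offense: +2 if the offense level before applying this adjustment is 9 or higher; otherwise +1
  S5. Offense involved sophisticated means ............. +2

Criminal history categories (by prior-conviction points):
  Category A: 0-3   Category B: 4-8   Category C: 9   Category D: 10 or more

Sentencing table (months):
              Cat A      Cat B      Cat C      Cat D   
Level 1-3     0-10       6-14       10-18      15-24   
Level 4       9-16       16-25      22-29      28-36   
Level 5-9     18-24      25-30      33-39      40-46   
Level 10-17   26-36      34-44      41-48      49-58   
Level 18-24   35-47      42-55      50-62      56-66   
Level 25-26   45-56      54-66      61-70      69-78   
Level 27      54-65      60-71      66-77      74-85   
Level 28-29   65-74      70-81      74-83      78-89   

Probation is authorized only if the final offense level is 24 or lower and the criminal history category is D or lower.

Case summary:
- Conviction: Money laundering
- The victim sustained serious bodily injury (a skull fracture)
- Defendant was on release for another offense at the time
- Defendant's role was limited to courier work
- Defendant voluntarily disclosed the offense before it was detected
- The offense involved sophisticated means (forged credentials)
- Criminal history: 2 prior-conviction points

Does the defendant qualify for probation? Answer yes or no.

No

Base offense level for money laundering: 23.
S1 applies (level before this adjustment is 23 ≥ 16, so +6): 23 + 6 = 29.
S2 applies: 29 − 2 = 27.
S3 applies: 27 − 1 = 26.
S4 applies (level before this adjustment is 26 ≥ 9, so +2): 26 + 2 = 28.
S5 applies: 28 + 2 = 30.
Level 30 exceeds the maximum of 29; capped at 29.
Final offense level: 29.
Criminal history: 2 prior points → Category A (0-3).
Level 29 falls in the 28-29 band.
Grid: Level 28-29 × Category A = 65-74 months.
Probation check: level 29 > 24 and category A ≤ D → not eligible.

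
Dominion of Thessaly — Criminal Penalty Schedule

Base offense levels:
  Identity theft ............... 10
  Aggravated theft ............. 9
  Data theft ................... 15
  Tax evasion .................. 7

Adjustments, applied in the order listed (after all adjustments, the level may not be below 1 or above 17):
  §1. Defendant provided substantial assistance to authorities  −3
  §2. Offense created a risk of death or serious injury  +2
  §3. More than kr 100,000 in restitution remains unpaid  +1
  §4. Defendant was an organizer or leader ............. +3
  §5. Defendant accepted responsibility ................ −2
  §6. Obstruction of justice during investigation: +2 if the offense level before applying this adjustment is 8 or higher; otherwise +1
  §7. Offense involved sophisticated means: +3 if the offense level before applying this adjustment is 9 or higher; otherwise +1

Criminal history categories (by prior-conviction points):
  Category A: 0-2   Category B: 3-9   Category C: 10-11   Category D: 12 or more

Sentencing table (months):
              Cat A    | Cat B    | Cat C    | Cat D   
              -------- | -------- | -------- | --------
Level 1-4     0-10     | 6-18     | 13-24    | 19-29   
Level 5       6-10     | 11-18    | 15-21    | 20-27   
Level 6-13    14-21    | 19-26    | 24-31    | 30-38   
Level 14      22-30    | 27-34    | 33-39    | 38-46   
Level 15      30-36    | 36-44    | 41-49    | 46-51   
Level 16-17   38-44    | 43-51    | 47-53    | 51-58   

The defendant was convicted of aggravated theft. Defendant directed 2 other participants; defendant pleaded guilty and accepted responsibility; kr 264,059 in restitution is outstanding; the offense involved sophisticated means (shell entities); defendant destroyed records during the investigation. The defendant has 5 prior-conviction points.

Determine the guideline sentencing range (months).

43-51 months

Base offense level for aggravated theft: 9.
§1 does not apply.
§3 applies: 9 + 1 = 10.
§4 applies: 10 + 3 = 13.
§5 applies: 13 − 2 = 11.
§6 applies (level before this adjustment is 11 ≥ 8, so +2): 11 + 2 = 13.
§7 applies (level before this adjustment is 13 ≥ 9, so +3): 13 + 3 = 16.
Final offense level: 16.
Criminal history: 5 prior points → Category B (3-9).
Level 16 falls in the 16-17 band.
Grid: Level 16-17 × Category B = 43-51 months.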